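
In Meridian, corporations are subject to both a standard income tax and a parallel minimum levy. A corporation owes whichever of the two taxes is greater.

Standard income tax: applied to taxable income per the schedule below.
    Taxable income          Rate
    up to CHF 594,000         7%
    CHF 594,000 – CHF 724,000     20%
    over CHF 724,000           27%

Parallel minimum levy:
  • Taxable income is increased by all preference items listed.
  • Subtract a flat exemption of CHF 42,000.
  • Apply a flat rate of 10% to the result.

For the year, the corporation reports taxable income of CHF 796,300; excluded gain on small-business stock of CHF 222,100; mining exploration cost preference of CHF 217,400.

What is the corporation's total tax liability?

CHF 119,380

Standard income tax:
  CHF 594,000 × 7% = CHF 41,580
  CHF 130,000 × 20% = CHF 26,000
  CHF 72,300 × 27% = CHF 19,521
  → CHF 87,101

Parallel minimum levy:
  Adjusted income: CHF 796,300 + CHF 222,100 + CHF 217,400 = CHF 1,235,800
  Less exemption CHF 42,000 → base CHF 1,193,800
  CHF 1,193,800 × 10% = CHF 119,380

CHF 119,380 > CHF 87,101, so the parallel minimum levy is the binding amount.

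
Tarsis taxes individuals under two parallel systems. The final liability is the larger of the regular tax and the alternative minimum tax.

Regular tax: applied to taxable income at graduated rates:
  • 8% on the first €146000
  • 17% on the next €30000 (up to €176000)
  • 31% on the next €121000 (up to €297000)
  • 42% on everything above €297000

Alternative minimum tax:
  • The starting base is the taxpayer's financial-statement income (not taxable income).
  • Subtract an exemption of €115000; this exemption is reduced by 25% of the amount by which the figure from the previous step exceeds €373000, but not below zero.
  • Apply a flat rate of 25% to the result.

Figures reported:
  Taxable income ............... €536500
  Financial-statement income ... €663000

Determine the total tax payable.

Alternative minimum tax:
  Base (financial-statement income): €663000
  Exemption: €115000 − 25% × (€663000 − €373000) = €115000 − €72500 = €42500
  Base: €663000 − €42500 = €620500
  €620500 × 25% = €155125

Regular tax:
  €146000 × 8% = €11680
  €30000 × 17% = €5100
  €121000 × 31% = €37510
  €239500 × 42% = €100590
  → €154880

€155125 > €154880, so the alternative minimum tax is the binding amount.

€155125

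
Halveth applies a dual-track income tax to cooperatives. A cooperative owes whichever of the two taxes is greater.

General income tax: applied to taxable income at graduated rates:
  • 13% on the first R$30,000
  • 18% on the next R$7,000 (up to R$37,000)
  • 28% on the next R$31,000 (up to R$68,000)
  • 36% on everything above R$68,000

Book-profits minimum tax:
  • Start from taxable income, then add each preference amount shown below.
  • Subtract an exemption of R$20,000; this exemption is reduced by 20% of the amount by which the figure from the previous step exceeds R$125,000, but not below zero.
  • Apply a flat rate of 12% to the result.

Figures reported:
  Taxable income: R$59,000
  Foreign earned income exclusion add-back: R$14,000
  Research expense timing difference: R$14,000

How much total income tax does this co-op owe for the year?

R$11,320

Book-profits minimum tax:
  Adjusted income: R$59,000 + R$14,000 + R$14,000 = R$87,000
  Exemption: R$87,000 ≤ R$125,000, so full R$20,000 applies
  Base: R$87,000 − R$20,000 = R$67,000
  R$67,000 × 12% = R$8,040

General income tax:
  R$30,000 × 13% = R$3,900
  R$7,000 × 18% = R$1,260
  R$22,000 × 28% = R$6,160
  → R$11,320

R$11,320 > R$8,040, so the general income tax governs.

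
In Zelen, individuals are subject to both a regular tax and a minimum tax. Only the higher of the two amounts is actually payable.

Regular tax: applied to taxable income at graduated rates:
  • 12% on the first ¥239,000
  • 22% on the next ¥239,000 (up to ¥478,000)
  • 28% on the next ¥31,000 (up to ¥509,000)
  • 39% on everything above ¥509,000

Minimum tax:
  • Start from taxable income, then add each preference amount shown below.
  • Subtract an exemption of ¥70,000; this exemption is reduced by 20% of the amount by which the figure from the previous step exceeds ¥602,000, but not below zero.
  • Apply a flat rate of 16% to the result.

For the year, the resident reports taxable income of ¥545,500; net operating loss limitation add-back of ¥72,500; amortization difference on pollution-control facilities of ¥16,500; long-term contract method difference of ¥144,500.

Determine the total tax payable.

¥119,104

Regular tax:
  ¥239,000 × 12% = ¥28,680
  ¥239,000 × 22% = ¥52,580
  ¥31,000 × 28% = ¥8,680
  ¥36,500 × 39% = ¥14,235
  → ¥104,175

Minimum tax:
  Adjusted income: ¥545,500 + ¥72,500 + ¥16,500 + ¥144,500 = ¥779,000
  Exemption: ¥70,000 − 20% × (¥779,000 − ¥602,000) = ¥70,000 − ¥35,400 = ¥34,600
  Base: ¥779,000 − ¥34,600 = ¥744,400
  ¥744,400 × 16% = ¥119,104

¥119,104 > ¥104,175, so the minimum tax is the binding amount.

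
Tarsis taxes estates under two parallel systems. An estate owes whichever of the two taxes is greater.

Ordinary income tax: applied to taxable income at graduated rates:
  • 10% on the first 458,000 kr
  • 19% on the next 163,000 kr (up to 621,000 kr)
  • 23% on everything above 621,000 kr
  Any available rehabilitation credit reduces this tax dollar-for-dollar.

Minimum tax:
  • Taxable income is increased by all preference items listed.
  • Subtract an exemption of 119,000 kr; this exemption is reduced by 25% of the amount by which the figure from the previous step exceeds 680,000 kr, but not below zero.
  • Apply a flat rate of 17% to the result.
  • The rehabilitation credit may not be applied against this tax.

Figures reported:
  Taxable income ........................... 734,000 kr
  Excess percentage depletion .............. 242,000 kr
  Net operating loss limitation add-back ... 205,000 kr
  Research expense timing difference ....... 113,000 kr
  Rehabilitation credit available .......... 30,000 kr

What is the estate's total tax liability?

219,980 kr

Minimum tax:
  Adjusted income: 734,000 kr + 242,000 kr + 205,000 kr + 113,000 kr = 1,294,000 kr
  Exemption: 25% × (1,294,000 kr − 680,000 kr) = 153,500 kr ≥ 119,000 kr, so the exemption is fully phased out
  Base: 1,294,000 kr − 0 kr = 1,294,000 kr
  1,294,000 kr × 17% = 219,980 kr

Ordinary income tax:
  458,000 kr × 10% = 45,800 kr
  163,000 kr × 19% = 30,970 kr
  113,000 kr × 23% = 25,990 kr
  → 102,760 kr
  Less rehabilitation credit 30,000 kr → 72,760 kr

219,980 kr > 72,760 kr, so the minimum tax is the binding amount.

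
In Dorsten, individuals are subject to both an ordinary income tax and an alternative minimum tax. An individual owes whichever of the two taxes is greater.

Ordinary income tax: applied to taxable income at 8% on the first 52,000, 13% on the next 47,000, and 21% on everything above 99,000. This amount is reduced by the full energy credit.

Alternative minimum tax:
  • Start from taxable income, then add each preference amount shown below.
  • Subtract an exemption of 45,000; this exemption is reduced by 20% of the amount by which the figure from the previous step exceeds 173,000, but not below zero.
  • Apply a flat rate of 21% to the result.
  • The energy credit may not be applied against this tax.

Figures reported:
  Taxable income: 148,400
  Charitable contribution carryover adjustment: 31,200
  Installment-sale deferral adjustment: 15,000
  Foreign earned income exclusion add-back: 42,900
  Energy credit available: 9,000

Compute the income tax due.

43,134

Alternative minimum tax:
  Adjusted income: 148,400 + 31,200 + 15,000 + 42,900 = 237,500
  Exemption: 45,000 − 20% × (237,500 − 173,000) = 45,000 − 12,900 = 32,100
  Base: 237,500 − 32,100 = 205,400
  205,400 × 21% = 43,134

Ordinary income tax:
  52,000 × 8% = 4,160
  47,000 × 13% = 6,110
  49,400 × 21% = 10,374
  → 20,644
  Less energy credit 9,000 → 11,644

43,134 > 11,644, so the alternative minimum tax is the binding amount.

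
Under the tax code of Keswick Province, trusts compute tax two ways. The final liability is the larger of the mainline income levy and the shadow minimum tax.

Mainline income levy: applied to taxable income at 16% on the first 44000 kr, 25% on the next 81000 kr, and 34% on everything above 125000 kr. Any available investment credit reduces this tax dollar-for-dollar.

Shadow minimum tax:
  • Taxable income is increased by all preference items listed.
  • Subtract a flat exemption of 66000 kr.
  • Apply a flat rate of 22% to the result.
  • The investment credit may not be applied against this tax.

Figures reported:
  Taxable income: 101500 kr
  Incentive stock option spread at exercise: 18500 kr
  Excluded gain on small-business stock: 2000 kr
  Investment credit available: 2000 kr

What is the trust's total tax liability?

Mainline income levy:
  44000 kr × 16% = 7040 kr
  57500 kr × 25% = 14375 kr
  → 21415 kr
  Less investment credit 2000 kr → 19415 kr

Shadow minimum tax:
  Adjusted income: 101500 kr + 18500 kr + 2000 kr = 122000 kr
  Less exemption 66000 kr → base 56000 kr
  56000 kr × 22% = 12320 kr

19415 kr > 12320 kr, so the mainline income levy governs.

19415 kr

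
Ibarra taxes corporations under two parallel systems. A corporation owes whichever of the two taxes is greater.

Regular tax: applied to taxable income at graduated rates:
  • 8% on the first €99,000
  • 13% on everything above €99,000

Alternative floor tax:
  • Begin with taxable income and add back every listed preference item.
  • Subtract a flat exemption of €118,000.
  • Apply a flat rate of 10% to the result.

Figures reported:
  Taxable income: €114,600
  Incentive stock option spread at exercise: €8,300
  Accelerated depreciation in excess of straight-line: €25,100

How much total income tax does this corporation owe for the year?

Alternative floor tax:
  Adjusted income: €114,600 + €8,300 + €25,100 = €148,000
  Less exemption €118,000 → base €30,000
  €30,000 × 10% = €3,000

Regular tax:
  €99,000 × 8% = €7,920
  €15,600 × 13% = €2,028
  → €9,948

€9,948 > €3,000, so the regular tax governs.

€9,948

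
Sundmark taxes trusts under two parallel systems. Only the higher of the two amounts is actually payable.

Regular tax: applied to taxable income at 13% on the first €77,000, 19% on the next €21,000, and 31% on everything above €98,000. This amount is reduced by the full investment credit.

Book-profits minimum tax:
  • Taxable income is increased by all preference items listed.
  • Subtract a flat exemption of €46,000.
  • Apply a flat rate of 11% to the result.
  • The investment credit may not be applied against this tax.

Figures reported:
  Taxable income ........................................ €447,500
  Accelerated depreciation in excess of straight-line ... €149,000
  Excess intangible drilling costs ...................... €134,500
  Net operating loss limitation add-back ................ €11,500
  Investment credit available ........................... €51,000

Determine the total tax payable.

€76,615

Book-profits minimum tax:
  Adjusted income: €447,500 + €149,000 + €134,500 + €11,500 = €742,500
  Less exemption €46,000 → base €696,500
  €696,500 × 11% = €76,615

Regular tax:
  €77,000 × 13% = €10,010
  €21,000 × 19% = €3,990
  €349,500 × 31% = €108,345
  → €122,345
  Less investment credit €51,000 → €71,345

€76,615 > €71,345, so the book-profits minimum tax is the binding amount.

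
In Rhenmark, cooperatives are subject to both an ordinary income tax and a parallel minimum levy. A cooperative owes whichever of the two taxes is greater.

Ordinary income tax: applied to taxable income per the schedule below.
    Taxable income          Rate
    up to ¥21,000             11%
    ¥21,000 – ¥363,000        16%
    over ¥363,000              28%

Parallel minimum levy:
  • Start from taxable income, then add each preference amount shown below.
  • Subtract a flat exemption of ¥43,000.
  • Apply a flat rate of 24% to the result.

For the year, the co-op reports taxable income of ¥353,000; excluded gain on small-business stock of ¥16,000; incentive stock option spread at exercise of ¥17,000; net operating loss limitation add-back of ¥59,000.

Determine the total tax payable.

¥96,480

Parallel minimum levy:
  Adjusted income: ¥353,000 + ¥16,000 + ¥17,000 + ¥59,000 = ¥445,000
  Less exemption ¥43,000 → base ¥402,000
  ¥402,000 × 24% = ¥96,480

Ordinary income tax:
  ¥21,000 × 11% = ¥2,310
  ¥332,000 × 16% = ¥53,120
  → ¥55,430

¥96,480 > ¥55,430, so the parallel minimum levy is the binding amount.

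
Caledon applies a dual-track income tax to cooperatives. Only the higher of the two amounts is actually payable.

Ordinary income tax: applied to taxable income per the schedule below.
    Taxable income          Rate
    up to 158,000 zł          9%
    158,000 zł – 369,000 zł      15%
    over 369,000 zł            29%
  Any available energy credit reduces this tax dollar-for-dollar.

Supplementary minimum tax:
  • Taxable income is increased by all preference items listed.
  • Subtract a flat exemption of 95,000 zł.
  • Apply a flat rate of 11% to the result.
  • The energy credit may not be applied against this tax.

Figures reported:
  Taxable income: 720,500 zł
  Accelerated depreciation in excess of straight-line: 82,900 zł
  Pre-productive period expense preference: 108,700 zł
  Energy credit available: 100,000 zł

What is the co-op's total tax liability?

Ordinary income tax:
  158,000 zł × 9% = 14,220 zł
  211,000 zł × 15% = 31,650 zł
  351,500 zł × 29% = 101,935 zł
  → 147,805 zł
  Less energy credit 100,000 zł → 47,805 zł

Supplementary minimum tax:
  Adjusted income: 720,500 zł + 82,900 zł + 108,700 zł = 912,100 zł
  Less exemption 95,000 zł → base 817,100 zł
  817,100 zł × 11% = 89,881 zł

89,881 zł > 47,805 zł, so the supplementary minimum tax is the binding amount.

89,881 zł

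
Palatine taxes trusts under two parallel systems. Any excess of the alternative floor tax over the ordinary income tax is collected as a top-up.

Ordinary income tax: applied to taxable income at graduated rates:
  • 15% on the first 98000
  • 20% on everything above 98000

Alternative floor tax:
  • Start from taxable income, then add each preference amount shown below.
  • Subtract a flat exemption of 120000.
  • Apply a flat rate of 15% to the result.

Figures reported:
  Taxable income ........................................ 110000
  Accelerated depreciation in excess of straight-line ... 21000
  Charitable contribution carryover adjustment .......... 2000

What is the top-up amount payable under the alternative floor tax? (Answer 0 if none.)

Alternative floor tax:
  Adjusted income: 110000 + 21000 + 2000 = 133000
  Less exemption 120000 → base 13000
  13000 × 15% = 1950

Ordinary income tax:
  98000 × 15% = 14700
  12000 × 20% = 2400
  → 17100

1950 ≤ 17100, so no add-on is due.

0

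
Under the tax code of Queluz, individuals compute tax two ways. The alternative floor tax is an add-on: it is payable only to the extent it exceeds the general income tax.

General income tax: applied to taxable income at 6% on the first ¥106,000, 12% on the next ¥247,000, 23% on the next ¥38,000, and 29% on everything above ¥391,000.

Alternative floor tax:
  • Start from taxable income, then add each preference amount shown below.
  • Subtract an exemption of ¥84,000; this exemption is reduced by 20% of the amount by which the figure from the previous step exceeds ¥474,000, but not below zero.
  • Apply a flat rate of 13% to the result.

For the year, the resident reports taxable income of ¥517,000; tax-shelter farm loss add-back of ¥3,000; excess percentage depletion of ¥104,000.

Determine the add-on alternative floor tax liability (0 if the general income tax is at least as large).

Alternative floor tax:
  Adjusted income: ¥517,000 + ¥3,000 + ¥104,000 = ¥624,000
  Exemption: ¥84,000 − 20% × (¥624,000 − ¥474,000) = ¥84,000 − ¥30,000 = ¥54,000
  Base: ¥624,000 − ¥54,000 = ¥570,000
  ¥570,000 × 13% = ¥74,100

General income tax:
  ¥106,000 × 6% = ¥6,360
  ¥247,000 × 12% = ¥29,640
  ¥38,000 × 23% = ¥8,740
  ¥126,000 × 29% = ¥36,540
  → ¥81,280

¥74,100 ≤ ¥81,280, so no add-on is due.

¥0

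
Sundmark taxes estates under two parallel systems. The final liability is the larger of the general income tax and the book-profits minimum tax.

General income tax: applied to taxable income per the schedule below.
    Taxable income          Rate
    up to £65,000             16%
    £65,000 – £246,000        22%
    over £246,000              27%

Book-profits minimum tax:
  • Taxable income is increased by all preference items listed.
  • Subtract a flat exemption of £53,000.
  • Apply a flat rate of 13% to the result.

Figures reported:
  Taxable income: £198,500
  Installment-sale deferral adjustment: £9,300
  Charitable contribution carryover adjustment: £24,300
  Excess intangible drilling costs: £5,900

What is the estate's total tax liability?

General income tax:
  £65,000 × 16% = £10,400
  £133,500 × 22% = £29,370
  → £39,770

Book-profits minimum tax:
  Adjusted income: £198,500 + £9,300 + £24,300 + £5,900 = £238,000
  Less exemption £53,000 → base £185,000
  £185,000 × 13% = £24,050

£39,770 > £24,050, so the general income tax governs.

£39,770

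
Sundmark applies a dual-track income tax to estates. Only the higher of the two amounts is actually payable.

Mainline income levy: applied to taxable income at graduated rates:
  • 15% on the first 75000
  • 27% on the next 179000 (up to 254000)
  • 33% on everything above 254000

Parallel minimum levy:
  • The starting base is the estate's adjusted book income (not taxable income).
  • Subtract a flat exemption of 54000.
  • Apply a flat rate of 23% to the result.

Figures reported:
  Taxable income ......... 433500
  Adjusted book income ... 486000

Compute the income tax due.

118815

Parallel minimum levy:
  Base (adjusted book income): 486000
  Less exemption 54000 → base 432000
  432000 × 23% = 99360

Mainline income levy:
  75000 × 15% = 11250
  179000 × 27% = 48330
  179500 × 33% = 59235
  → 118815

118815 > 99360, so the mainline income levy governs.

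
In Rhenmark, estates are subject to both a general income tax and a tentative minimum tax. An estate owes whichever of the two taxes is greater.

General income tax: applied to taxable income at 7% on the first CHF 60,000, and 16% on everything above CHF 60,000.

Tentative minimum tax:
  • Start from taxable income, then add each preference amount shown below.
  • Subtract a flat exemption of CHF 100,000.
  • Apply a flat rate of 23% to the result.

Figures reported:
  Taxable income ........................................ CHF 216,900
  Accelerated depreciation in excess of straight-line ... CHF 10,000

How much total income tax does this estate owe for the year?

Tentative minimum tax:
  Adjusted income: CHF 216,900 + CHF 10,000 = CHF 226,900
  Less exemption CHF 100,000 → base CHF 126,900
  CHF 126,900 × 23% = CHF 29,187

General income tax:
  CHF 60,000 × 7% = CHF 4,200
  CHF 156,900 × 16% = CHF 25,104
  → CHF 29,304

CHF 29,304 > CHF 29,187, so the general income tax governs.

CHF 29,304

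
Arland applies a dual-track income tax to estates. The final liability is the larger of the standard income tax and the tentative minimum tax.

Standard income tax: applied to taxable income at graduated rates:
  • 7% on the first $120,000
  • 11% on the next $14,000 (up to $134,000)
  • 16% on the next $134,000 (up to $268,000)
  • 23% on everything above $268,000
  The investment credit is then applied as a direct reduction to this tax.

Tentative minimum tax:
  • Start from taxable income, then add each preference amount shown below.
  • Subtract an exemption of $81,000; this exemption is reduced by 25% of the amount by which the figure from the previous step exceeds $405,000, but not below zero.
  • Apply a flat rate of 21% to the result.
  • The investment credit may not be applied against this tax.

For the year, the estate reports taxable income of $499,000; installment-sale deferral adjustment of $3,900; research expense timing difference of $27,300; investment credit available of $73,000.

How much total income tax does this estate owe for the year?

Tentative minimum tax:
  Adjusted income: $499,000 + $3,900 + $27,300 = $530,200
  Exemption: $81,000 − 25% × ($530,200 − $405,000) = $81,000 − $31,300 = $49,700
  Base: $530,200 − $49,700 = $480,500
  $480,500 × 21% = $100,905

Standard income tax:
  $120,000 × 7% = $8,400
  $14,000 × 11% = $1,540
  $134,000 × 16% = $21,440
  $231,000 × 23% = $53,130
  → $84,510
  Less investment credit $73,000 → $11,510

$100,905 > $11,510, so the tentative minimum tax is the binding amount.

$100,905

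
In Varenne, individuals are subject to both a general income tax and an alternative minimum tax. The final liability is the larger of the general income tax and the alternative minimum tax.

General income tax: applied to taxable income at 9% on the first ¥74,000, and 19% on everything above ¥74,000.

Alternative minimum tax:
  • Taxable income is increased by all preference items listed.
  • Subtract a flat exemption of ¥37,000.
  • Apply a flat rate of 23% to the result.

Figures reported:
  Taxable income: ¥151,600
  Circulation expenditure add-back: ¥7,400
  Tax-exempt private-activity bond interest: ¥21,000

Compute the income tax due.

General income tax:
  ¥74,000 × 9% = ¥6,660
  ¥77,600 × 19% = ¥14,744
  → ¥21,404

Alternative minimum tax:
  Adjusted income: ¥151,600 + ¥7,400 + ¥21,000 = ¥180,000
  Less exemption ¥37,000 → base ¥143,000
  ¥143,000 × 23% = ¥32,890

¥32,890 > ¥21,404, so the alternative minimum tax is the binding amount.

¥32,890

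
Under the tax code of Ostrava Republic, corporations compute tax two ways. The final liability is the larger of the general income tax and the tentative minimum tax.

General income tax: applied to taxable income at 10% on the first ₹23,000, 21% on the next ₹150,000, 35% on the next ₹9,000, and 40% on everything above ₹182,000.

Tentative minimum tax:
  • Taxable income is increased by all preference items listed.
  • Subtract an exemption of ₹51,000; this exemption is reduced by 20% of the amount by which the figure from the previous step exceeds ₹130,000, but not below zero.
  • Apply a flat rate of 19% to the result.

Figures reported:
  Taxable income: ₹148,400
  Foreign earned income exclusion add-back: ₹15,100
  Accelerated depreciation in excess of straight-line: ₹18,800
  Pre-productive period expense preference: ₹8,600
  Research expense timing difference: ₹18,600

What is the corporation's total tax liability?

General income tax:
  ₹23,000 × 10% = ₹2,300
  ₹125,400 × 21% = ₹26,334
  → ₹28,634

Tentative minimum tax:
  Adjusted income: ₹148,400 + ₹15,100 + ₹18,800 + ₹8,600 + ₹18,600 = ₹209,500
  Exemption: ₹51,000 − 20% × (₹209,500 − ₹130,000) = ₹51,000 − ₹15,900 = ₹35,100
  Base: ₹209,500 − ₹35,100 = ₹174,400
  ₹174,400 × 19% = ₹33,136

₹33,136 > ₹28,634, so the tentative minimum tax is the binding amount.

₹33,136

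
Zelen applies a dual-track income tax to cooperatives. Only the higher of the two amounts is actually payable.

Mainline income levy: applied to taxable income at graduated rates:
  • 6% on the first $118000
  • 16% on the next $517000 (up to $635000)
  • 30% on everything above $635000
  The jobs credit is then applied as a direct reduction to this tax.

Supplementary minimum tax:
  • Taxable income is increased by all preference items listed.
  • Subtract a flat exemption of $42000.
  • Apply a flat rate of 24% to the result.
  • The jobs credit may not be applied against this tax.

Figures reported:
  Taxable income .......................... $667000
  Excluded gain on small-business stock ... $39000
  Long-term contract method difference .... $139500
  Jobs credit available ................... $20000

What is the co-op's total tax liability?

Mainline income levy:
  $118000 × 6% = $7080
  $517000 × 16% = $82720
  $32000 × 30% = $9600
  → $99400
  Less jobs credit $20000 → $79400

Supplementary minimum tax:
  Adjusted income: $667000 + $39000 + $139500 = $845500
  Less exemption $42000 → base $803500
  $803500 × 24% = $192840

$192840 > $79400, so the supplementary minimum tax is the binding amount.

$192840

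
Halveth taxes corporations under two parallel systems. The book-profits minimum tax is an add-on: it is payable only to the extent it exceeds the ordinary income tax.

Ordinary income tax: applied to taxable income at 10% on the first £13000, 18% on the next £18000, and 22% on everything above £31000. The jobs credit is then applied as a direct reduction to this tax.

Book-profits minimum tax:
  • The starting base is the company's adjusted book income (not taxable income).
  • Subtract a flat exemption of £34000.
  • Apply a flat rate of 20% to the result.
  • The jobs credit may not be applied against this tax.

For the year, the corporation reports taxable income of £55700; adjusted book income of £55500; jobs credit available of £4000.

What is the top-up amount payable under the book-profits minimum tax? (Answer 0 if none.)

£0

Ordinary income tax:
  £13000 × 10% = £1300
  £18000 × 18% = £3240
  £24700 × 22% = £5434
  → £9974
  Less jobs credit £4000 → £5974

Book-profits minimum tax:
  Base (adjusted book income): £55500
  Less exemption £34000 → base £21500
  £21500 × 20% = £4300

£4300 ≤ £5974, so no add-on is due.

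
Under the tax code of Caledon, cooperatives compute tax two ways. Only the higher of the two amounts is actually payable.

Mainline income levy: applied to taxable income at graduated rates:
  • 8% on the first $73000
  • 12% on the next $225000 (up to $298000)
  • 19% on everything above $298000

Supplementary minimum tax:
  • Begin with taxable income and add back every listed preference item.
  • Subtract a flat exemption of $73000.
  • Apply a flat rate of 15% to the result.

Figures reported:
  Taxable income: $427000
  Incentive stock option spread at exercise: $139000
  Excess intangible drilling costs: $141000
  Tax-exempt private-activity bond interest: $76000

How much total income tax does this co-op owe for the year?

Mainline income levy:
  $73000 × 8% = $5840
  $225000 × 12% = $27000
  $129000 × 19% = $24510
  → $57350

Supplementary minimum tax:
  Adjusted income: $427000 + $139000 + $141000 + $76000 = $783000
  Less exemption $73000 → base $710000
  $710000 × 15% = $106500

$106500 > $57350, so the supplementary minimum tax is the binding amount.

$106500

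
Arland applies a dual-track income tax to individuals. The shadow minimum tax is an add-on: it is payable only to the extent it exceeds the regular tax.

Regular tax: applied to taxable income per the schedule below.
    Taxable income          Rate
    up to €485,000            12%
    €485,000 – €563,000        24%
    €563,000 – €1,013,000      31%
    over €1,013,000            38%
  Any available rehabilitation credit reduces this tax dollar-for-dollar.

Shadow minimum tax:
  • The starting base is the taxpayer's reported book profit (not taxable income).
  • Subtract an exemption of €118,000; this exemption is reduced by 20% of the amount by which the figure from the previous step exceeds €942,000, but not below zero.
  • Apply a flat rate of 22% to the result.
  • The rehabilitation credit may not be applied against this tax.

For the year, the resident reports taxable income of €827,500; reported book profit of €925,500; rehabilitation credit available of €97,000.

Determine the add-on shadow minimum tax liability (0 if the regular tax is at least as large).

Shadow minimum tax:
  Base (reported book profit): €925,500
  Exemption: €925,500 ≤ €942,000, so full €118,000 applies
  Base: €925,500 − €118,000 = €807,500
  €807,500 × 22% = €177,650

Regular tax:
  €485,000 × 12% = €58,200
  €78,000 × 24% = €18,720
  €264,500 × 31% = €81,995
  → €158,915
  Less rehabilitation credit €97,000 → €61,915

Excess of shadow minimum tax over regular tax: €177,650 − €61,915 = €115,735.

€115,735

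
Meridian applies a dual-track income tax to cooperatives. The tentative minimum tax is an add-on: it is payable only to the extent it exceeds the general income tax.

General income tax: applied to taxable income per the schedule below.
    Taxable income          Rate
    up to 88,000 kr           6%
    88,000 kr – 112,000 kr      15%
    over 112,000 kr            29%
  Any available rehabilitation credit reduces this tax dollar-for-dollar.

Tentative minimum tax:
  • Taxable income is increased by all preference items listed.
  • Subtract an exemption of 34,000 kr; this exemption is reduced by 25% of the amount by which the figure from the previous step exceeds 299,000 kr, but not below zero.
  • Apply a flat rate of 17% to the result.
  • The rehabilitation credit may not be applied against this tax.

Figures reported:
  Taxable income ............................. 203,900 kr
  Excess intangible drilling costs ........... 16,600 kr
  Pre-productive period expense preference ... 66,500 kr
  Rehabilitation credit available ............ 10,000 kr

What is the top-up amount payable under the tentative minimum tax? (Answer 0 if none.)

17,479 kr

Tentative minimum tax:
  Adjusted income: 203,900 kr + 16,600 kr + 66,500 kr = 287,000 kr
  Exemption: 287,000 kr ≤ 299,000 kr, so full 34,000 kr applies
  Base: 287,000 kr − 34,000 kr = 253,000 kr
  253,000 kr × 17% = 43,010 kr

General income tax:
  88,000 kr × 6% = 5,280 kr
  24,000 kr × 15% = 3,600 kr
  91,900 kr × 29% = 26,651 kr
  → 35,531 kr
  Less rehabilitation credit 10,000 kr → 25,531 kr

Excess of tentative minimum tax over general income tax: 43,010 kr − 25,531 kr = 17,479 kr.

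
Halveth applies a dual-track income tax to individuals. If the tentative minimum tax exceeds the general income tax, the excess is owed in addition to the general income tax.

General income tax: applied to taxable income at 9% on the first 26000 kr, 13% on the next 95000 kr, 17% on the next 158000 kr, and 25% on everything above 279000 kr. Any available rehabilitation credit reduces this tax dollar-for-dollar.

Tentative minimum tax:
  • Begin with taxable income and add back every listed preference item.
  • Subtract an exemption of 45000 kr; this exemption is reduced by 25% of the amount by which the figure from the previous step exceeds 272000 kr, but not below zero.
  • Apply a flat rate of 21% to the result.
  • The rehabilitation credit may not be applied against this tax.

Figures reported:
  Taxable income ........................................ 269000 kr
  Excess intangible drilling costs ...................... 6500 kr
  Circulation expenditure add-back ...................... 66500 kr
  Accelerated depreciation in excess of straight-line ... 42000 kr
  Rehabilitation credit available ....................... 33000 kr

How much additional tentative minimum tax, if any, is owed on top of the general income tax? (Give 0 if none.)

General income tax:
  26000 kr × 9% = 2340 kr
  95000 kr × 13% = 12350 kr
  148000 kr × 17% = 25160 kr
  → 39850 kr
  Less rehabilitation credit 33000 kr → 6850 kr

Tentative minimum tax:
  Adjusted income: 269000 kr + 6500 kr + 66500 kr + 42000 kr = 384000 kr
  Exemption: 45000 kr − 25% × (384000 kr − 272000 kr) = 45000 kr − 28000 kr = 17000 kr
  Base: 384000 kr − 17000 kr = 367000 kr
  367000 kr × 21% = 77070 kr

Excess of tentative minimum tax over general income tax: 77070 kr − 6850 kr = 70220 kr.

70220 kr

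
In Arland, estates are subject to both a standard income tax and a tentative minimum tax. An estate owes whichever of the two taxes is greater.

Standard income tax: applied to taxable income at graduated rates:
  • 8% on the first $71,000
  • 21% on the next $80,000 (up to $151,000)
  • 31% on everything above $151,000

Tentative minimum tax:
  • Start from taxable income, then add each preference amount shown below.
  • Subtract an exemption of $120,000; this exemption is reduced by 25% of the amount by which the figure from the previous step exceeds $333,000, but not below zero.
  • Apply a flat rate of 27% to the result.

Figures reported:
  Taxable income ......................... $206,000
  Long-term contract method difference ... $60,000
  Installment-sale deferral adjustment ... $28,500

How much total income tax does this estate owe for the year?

$47,115

Standard income tax:
  $71,000 × 8% = $5,680
  $80,000 × 21% = $16,800
  $55,000 × 31% = $17,050
  → $39,530

Tentative minimum tax:
  Adjusted income: $206,000 + $60,000 + $28,500 = $294,500
  Exemption: $294,500 ≤ $333,000, so full $120,000 applies
  Base: $294,500 − $120,000 = $174,500
  $174,500 × 27% = $47,115

$47,115 > $39,530, so the tentative minimum tax is the binding amount.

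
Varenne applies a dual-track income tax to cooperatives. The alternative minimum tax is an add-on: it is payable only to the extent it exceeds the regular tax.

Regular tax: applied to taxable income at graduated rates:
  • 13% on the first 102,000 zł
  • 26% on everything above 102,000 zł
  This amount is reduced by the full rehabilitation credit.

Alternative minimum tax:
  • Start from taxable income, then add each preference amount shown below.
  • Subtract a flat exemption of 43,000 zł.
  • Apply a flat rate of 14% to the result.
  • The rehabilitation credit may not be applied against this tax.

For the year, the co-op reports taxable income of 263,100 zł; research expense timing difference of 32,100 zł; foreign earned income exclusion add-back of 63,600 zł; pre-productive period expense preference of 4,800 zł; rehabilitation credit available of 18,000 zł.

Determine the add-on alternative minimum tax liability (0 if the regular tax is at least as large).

7,738 zł

Alternative minimum tax:
  Adjusted income: 263,100 zł + 32,100 zł + 63,600 zł + 4,800 zł = 363,600 zł
  Less exemption 43,000 zł → base 320,600 zł
  320,600 zł × 14% = 44,884 zł

Regular tax:
  102,000 zł × 13% = 13,260 zł
  161,100 zł × 26% = 41,886 zł
  → 55,146 zł
  Less rehabilitation credit 18,000 zł → 37,146 zł

Excess of alternative minimum tax over regular tax: 44,884 zł − 37,146 zł = 7,738 zł.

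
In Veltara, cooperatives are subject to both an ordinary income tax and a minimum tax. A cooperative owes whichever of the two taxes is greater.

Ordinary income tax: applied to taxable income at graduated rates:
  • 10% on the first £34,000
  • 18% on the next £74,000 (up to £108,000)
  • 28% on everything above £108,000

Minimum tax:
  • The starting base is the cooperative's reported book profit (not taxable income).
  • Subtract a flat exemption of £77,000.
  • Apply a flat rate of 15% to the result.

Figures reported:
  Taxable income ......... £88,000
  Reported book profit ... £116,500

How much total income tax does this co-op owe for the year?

Ordinary income tax:
  £34,000 × 10% = £3,400
  £54,000 × 18% = £9,720
  → £13,120

Minimum tax:
  Base (reported book profit): £116,500
  Less exemption £77,000 → base £39,500
  £39,500 × 15% = £5,925

£13,120 > £5,925, so the ordinary income tax governs.

£13,120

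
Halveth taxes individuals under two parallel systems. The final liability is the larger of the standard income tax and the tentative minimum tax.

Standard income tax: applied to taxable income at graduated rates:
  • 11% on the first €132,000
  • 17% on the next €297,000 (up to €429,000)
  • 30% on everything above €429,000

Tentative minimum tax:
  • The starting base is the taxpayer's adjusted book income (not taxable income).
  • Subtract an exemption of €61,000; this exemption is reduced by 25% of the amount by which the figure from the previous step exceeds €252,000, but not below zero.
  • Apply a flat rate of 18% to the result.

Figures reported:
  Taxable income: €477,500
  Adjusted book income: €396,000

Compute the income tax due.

Standard income tax:
  €132,000 × 11% = €14,520
  €297,000 × 17% = €50,490
  €48,500 × 30% = €14,550
  → €79,560

Tentative minimum tax:
  Base (adjusted book income): €396,000
  Exemption: €61,000 − 25% × (€396,000 − €252,000) = €61,000 − €36,000 = €25,000
  Base: €396,000 − €25,000 = €371,000
  €371,000 × 18% = €66,780

€79,560 > €66,780, so the standard income tax governs.

€79,560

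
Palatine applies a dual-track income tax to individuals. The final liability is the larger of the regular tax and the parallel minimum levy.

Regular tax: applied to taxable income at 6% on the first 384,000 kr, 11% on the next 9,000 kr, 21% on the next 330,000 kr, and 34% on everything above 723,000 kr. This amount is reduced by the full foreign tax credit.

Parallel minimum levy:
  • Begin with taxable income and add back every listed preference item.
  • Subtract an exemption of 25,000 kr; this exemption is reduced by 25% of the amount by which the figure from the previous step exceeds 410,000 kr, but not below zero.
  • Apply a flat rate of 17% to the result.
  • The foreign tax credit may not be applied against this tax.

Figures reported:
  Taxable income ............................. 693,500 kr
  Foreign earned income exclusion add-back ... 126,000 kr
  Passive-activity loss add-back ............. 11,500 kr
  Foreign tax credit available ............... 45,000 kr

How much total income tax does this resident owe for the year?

Parallel minimum levy:
  Adjusted income: 693,500 kr + 126,000 kr + 11,500 kr = 831,000 kr
  Exemption: 25% × (831,000 kr − 410,000 kr) = 105,250 kr ≥ 25,000 kr, so the exemption is fully phased out
  Base: 831,000 kr − 0 kr = 831,000 kr
  831,000 kr × 17% = 141,270 kr

Regular tax:
  384,000 kr × 6% = 23,040 kr
  9,000 kr × 11% = 990 kr
  300,500 kr × 21% = 63,105 kr
  → 87,135 kr
  Less foreign tax credit 45,000 kr → 42,135 kr

141,270 kr > 42,135 kr, so the parallel minimum levy is the binding amount.

141,270 kr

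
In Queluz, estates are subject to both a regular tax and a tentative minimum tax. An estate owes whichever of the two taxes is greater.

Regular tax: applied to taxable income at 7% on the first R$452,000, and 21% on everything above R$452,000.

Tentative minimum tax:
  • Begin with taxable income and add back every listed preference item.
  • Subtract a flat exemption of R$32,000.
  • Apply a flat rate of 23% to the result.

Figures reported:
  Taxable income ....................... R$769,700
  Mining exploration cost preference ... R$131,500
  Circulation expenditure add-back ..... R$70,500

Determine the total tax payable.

R$216,131

Regular tax:
  R$452,000 × 7% = R$31,640
  R$317,700 × 21% = R$66,717
  → R$98,357

Tentative minimum tax:
  Adjusted income: R$769,700 + R$131,500 + R$70,500 = R$971,700
  Less exemption R$32,000 → base R$939,700
  R$939,700 × 23% = R$216,131

R$216,131 > R$98,357, so the tentative minimum tax is the binding amount.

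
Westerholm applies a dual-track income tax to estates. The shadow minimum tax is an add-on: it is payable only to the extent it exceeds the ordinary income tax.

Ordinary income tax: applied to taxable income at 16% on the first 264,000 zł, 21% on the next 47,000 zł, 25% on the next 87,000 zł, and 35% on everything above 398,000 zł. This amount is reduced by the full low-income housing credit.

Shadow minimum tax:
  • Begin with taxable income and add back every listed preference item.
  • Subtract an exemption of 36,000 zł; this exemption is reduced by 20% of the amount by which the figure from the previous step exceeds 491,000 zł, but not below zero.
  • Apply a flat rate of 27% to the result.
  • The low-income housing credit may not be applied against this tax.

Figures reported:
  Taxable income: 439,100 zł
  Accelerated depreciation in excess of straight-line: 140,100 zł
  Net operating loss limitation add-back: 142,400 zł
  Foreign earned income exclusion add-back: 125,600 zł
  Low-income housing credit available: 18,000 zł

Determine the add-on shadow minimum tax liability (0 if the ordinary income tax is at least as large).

158,499 zł

Shadow minimum tax:
  Adjusted income: 439,100 zł + 140,100 zł + 142,400 zł + 125,600 zł = 847,200 zł
  Exemption: 20% × (847,200 zł − 491,000 zł) = 71,240 zł ≥ 36,000 zł, so the exemption is fully phased out
  Base: 847,200 zł − 0 zł = 847,200 zł
  847,200 zł × 27% = 228,744 zł

Ordinary income tax:
  264,000 zł × 16% = 42,240 zł
  47,000 zł × 21% = 9,870 zł
  87,000 zł × 25% = 21,750 zł
  41,100 zł × 35% = 14,385 zł
  → 88,245 zł
  Less low-income housing credit 18,000 zł → 70,245 zł

Excess of shadow minimum tax over ordinary income tax: 228,744 zł − 70,245 zł = 158,499 zł.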